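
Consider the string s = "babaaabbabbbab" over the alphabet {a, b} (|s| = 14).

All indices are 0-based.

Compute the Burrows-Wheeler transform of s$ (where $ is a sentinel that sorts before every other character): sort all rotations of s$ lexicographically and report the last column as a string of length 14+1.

rank  rotation         last
    0  $babaaabbabbbab  b
    1  aaabbabbbab$bab  b
    2  aabbabbbab$baba  a
    3  ab$babaaabbabbb  b
    4  abaaabbabbbab$b  b
    5  abbabbbab$babaa  a
    6  abbbab$babaaabb  b
    7  b$babaaabbabbba  a
    8  baaabbabbbab$ba  a
    9  bab$babaaabbabb  b
   10  babaaabbabbbab$  $
   11  babbbab$babaaab  b
   12  bbab$babaaabbab  b
   13  bbabbbab$babaaa  a
   14  bbbab$babaaabba  a

bbabbabaab$bbaa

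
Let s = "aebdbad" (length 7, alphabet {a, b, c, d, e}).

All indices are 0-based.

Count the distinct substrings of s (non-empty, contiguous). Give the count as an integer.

rank→(start, suffix):
  0 → (5, 'ad')
  1 → (0, 'aebdbad')
  2 → (4, 'bad')
  3 → (2, 'bdbad')
  4 → (6, 'd')
  5 → (3, 'dbad')
  6 → (1, 'ebdbad')

SA = [5, 0, 4, 2, 6, 3, 1]
[i] adj suffixes → lcp
  [1] 5/0 → 1 ('a')
  [2] 0/4 → 0 ('')
  [3] 4/2 → 1 ('b')
  [4] 2/6 → 0 ('')
  [5] 6/3 → 1 ('d')
  [6] 3/1 → 0 ('')

n(n+1)/2 = 7·8/2 = 28
Σ LCP = 0 + 1 + 0 + 1 + 0 + 1 + 0 = 3
distinct = 28 − 3 = 25

25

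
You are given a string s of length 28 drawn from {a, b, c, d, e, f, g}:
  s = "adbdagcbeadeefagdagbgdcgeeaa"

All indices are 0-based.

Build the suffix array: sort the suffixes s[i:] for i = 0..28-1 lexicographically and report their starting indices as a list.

[27, 26, 0, 9, 17, 4, 14, 2, 7, 19, 6, 22, 16, 3, 1, 21, 10, 25, 8, 24, 11, 12, 13, 18, 5, 15, 20, 23]

rank→(start, suffix):
  0 → (27, 'a')
  1 → (26, 'aa')
  2 → (0, 'adbdagcbeadeefagdagbgdcgeeaa')
  3 → (9, 'adeefagdagbgdcgeeaa')
  4 → (17, 'agbgdcgeeaa')
  5 → (4, 'agcbeadeefagdagbgdcgeeaa')
  6 → (14, 'agdagbgdcgeeaa')
  7 → (2, 'bdagcbeadeefagdagbgdcgeeaa')
  8 → (7, 'beadeefagdagbgdcgeeaa')
  9 → (19, 'bgdcgeeaa')
  10 → (6, 'cbeadeefagdagbgdcgeeaa')
  11 → (22, 'cgeeaa')
  12 → (16, 'dagbgdcgeeaa')
  13 → (3, 'dagcbeadeefagdagbgdcgeeaa')
  14 → (1, 'dbdagcbeadeefagdagbgdcgeeaa')
  15 → (21, 'dcgeeaa')
  16 → (10, 'deefagdagbgdcgeeaa')
  17 → (25, 'eaa')
  18 → (8, 'eadeefagdagbgdcgeeaa')
  19 → (24, 'eeaa')
  20 → (11, 'eefagdagbgdcgeeaa')
  21 → (12, 'efagdagbgdcgeeaa')
  22 → (13, 'fagdagbgdcgeeaa')
  23 → (18, 'gbgdcgeeaa')
  24 → (5, 'gcbeadeefagdagbgdcgeeaa')
  25 → (15, 'gdagbgdcgeeaa')
  26 → (20, 'gdcgeeaa')
  27 → (23, 'geeaa')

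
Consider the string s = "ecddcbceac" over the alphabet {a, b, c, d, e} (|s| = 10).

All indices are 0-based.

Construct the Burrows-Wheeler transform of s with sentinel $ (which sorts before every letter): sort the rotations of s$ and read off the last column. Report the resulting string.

cecadebdcc$

rank  rotation     last
    0  $ecddcbceac  c
    1  ac$ecddcbce  e
    2  bceac$ecddc  c
    3  c$ecddcbcea  a
    4  cbceac$ecdd  d
    5  cddcbceac$e  e
    6  ceac$ecddcb  b
    7  dcbceac$ecd  d
    8  ddcbceac$ec  c
    9  eac$ecddcbc  c
   10  ecddcbceac$  $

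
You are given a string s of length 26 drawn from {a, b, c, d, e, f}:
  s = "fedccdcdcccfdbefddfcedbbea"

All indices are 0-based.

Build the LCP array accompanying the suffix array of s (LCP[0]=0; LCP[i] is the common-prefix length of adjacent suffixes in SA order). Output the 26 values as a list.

sorted suffixes:
  #0 SA[0]=25  'a'
  #1 SA[1]=22  'bbea'
  #2 SA[2]=23  'bea'
  #3 SA[3]=13  'befddfcedbbea'
  #4 SA[4]=8  'cccfdbefddfcedbbea'
  #5 SA[5]=3  'ccdcdcccfdbefddfcedbbea'
  #6 SA[6]=9  'ccfdbefddfcedbbea'
  #7 SA[7]=6  'cdcccfdbefddfcedbbea'
  #8 SA[8]=4  'cdcdcccfdbefddfcedbbea'
  #9 SA[9]=19  'cedbbea'
  #10 SA[10]=10  'cfdbefddfcedbbea'
  #11 SA[11]=21  'dbbea'
  #12 SA[12]=12  'dbefddfcedbbea'
  #13 SA[13]=7  'dcccfdbefddfcedbbea'
  #14 SA[14]=2  'dccdcdcccfdbefddfcedbbea'
  #15 SA[15]=5  'dcdcccfdbefddfcedbbea'
  #16 SA[16]=16  'ddfcedbbea'
  #17 SA[17]=17  'dfcedbbea'
  #18 SA[18]=24  'ea'
  #19 SA[19]=20  'edbbea'
  #20 SA[20]=1  'edccdcdcccfdbefddfcedbbea'
  #21 SA[21]=14  'efddfcedbbea'
  #22 SA[22]=18  'fcedbbea'
  #23 SA[23]=11  'fdbefddfcedbbea'
  #24 SA[24]=15  'fddfcedbbea'
  #25 SA[25]=0  'fedccdcdcccfdbefddfcedbbea'

SA = [25, 22, 23, 13, 8, 3, 9, 6, 4, 19, 10, 21, 12, 7, 2, 5, 16, 17, 24, 20, 1, 14, 18, 11, 15, 0]
rank  pair      lcp
   1  s[25:],s[22:]  0  ''
   2  s[22:],s[23:]  1  'b'
   3  s[23:],s[13:]  2  'be'
   4  s[13:],s[8:]  0  ''
   5  s[8:],s[3:]  2  'cc'
   6  s[3:],s[9:]  2  'cc'
   7  s[9:],s[6:]  1  'c'
   8  s[6:],s[4:]  3  'cdc'
   9  s[4:],s[19:]  1  'c'
  10  s[19:],s[10:]  1  'c'
  11  s[10:],s[21:]  0  ''
  12  s[21:],s[12:]  2  'db'
  13  s[12:],s[7:]  1  'd'
  14  s[7:],s[2:]  3  'dcc'
  15  s[2:],s[5:]  2  'dc'
  16  s[5:],s[16:]  1  'd'
  17  s[16:],s[17:]  1  'd'
  18  s[17:],s[24:]  0  ''
  19  s[24:],s[20:]  1  'e'
  20  s[20:],s[1:]  2  'ed'
  21  s[1:],s[14:]  1  'e'
  22  s[14:],s[18:]  0  ''
  23  s[18:],s[11:]  1  'f'
  24  s[11:],s[15:]  2  'fd'
  25  s[15:],s[0:]  1  'f'

[0, 0, 1, 2, 0, 2, 2, 1, 3, 1, 1, 0, 2, 1, 3, 2, 1, 1, 0, 1, 2, 1, 0, 1, 2, 1]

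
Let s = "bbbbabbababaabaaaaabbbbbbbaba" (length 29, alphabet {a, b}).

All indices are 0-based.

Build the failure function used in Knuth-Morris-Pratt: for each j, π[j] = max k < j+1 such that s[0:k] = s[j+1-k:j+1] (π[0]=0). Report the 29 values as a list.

[0, 1, 2, 3, 0, 1, 2, 0, 1, 0, 1, 0, 0, 1, 0, 0, 0, 0, 0, 1, 2, 3, 4, 4, 4, 4, 5, 6, 0]

π[0] = 0
j=1 s[j]='b': π[1]=1 (border 'b')
j=2 s[j]='b': π[2]=2 (border 'bb')
j=3 s[j]='b': π[3]=3 (border 'bbb')
j=4 s[j]='a': k: 3→2→1→0; π[4]=0 (border '')
j=5 s[j]='b': π[5]=1 (border 'b')
j=6 s[j]='b': π[6]=2 (border 'bb')
j=7 s[j]='a': k: 2→1→0; π[7]=0 (border '')
j=8 s[j]='b': π[8]=1 (border 'b')
j=9 s[j]='a': k: 1→0; π[9]=0 (border '')
j=10 s[j]='b': π[10]=1 (border 'b')
j=11 s[j]='a': k: 1→0; π[11]=0 (border '')
j=12 s[j]='a': π[12]=0 (border '')
j=13 s[j]='b': π[13]=1 (border 'b')
j=14 s[j]='a': k: 1→0; π[14]=0 (border '')
j=15 s[j]='a': π[15]=0 (border '')
j=16 s[j]='a': π[16]=0 (border '')
j=17 s[j]='a': π[17]=0 (border '')
j=18 s[j]='a': π[18]=0 (border '')
j=19 s[j]='b': π[19]=1 (border 'b')
j=20 s[j]='b': π[20]=2 (border 'bb')
j=21 s[j]='b': π[21]=3 (border 'bbb')
j=22 s[j]='b': π[22]=4 (border 'bbbb')
j=23 s[j]='b': k: 4→3; π[23]=4 (border 'bbbb')
j=24 s[j]='b': k: 4→3; π[24]=4 (border 'bbbb')
j=25 s[j]='b': k: 4→3; π[25]=4 (border 'bbbb')
j=26 s[j]='a': π[26]=5 (border 'bbbba')
j=27 s[j]='b': π[27]=6 (border 'bbbbab')
j=28 s[j]='a': k: 6→1→0; π[28]=0 (border '')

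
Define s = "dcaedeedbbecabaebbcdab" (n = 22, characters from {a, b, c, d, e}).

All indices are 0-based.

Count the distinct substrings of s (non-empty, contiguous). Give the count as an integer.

rank | idx | suffix
   0 |  20 | ab
   1 |  12 | abaebbcdab
   2 |  14 | aebbcdab
   3 |   2 | aedeedbbecabaebbcdab
   4 |  21 | b
   5 |  13 | baebbcdab
   6 |  16 | bbcdab
   7 |   8 | bbecabaebbcdab
   8 |  17 | bcdab
   9 |   9 | becabaebbcdab
  10 |  11 | cabaebbcdab
  11 |   1 | caedeedbbecabaebbcdab
  12 |  18 | cdab
  13 |  19 | dab
  14 |   7 | dbbecabaebbcdab
  15 |   0 | dcaedeedbbecabaebbcdab
  16 |   4 | deedbbecabaebbcdab
  17 |  15 | ebbcdab
  18 |  10 | ecabaebbcdab
  19 |   6 | edbbecabaebbcdab
  20 |   3 | edeedbbecabaebbcdab
  21 |   5 | eedbbecabaebbcdab

SA = [20, 12, 14, 2, 21, 13, 16, 8, 17, 9, 11, 1, 18, 19, 7, 0, 4, 15, 10, 6, 3, 5]
i: (SA[i-1],SA[i]) lcp shared
  1: (20,12) 2 'ab'
  2: (12,14) 1 'a'
  3: (14,2) 2 'ae'
  4: (2,21) 0 ''
  5: (21,13) 1 'b'
  6: (13,16) 1 'b'
  7: (16,8) 2 'bb'
  8: (8,17) 1 'b'
  9: (17,9) 1 'b'
  10: (9,11) 0 ''
  11: (11,1) 2 'ca'
  12: (1,18) 1 'c'
  13: (18,19) 0 ''
  14: (19,7) 1 'd'
  15: (7,0) 1 'd'
  16: (0,4) 1 'd'
  17: (4,15) 0 ''
  18: (15,10) 1 'e'
  19: (10,6) 1 'e'
  20: (6,3) 2 'ed'
  21: (3,5) 1 'e'

n(n+1)/2 = 22·23/2 = 253
Σ LCP = 0 + 2 + 1 + 2 + 0 + 1 + 1 + 2 + 1 + 1 + 0 + 2 + 1 + 0 + 1 + 1 + 1 + 0 + 1 + 1 + 2 + 1 = 22
distinct = 253 − 22 = 231

231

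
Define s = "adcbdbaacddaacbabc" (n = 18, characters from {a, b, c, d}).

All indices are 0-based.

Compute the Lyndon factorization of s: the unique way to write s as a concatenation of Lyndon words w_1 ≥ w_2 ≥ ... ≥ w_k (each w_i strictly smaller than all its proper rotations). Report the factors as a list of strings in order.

["adcbdb", "aacdd", "aacbabc"]

emit factor 1: 'adcbdb' (i=0, period=6)
emit factor 2: 'aacdd' (i=6, period=5)
emit factor 3: 'aacbabc' (i=11, period=7)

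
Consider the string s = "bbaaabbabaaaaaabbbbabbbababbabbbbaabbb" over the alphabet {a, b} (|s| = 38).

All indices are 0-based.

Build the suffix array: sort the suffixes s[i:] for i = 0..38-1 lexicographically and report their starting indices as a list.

rank | idx | suffix
   0 |   9 | aaaaaabbbbabbbababbabbbbaabbb
   1 |  10 | aaaaabbbbabbbababbabbbbaabbb
   2 |  11 | aaaabbbbabbbababbabbbbaabbb
   3 |   2 | aaabbabaaaaaabbbbabbbababbabbbbaabbb
   4 |  12 | aaabbbbabbbababbabbbbaabbb
   5 |   3 | aabbabaaaaaabbbbabbbababbabbbbaabbb
   6 |  33 | aabbb
   7 |  13 | aabbbbabbbababbabbbbaabbb
   8 |   7 | abaaaaaabbbbabbbababbabbbbaabbb
   9 |  23 | ababbabbbbaabbb
  10 |   4 | abbabaaaaaabbbbabbbababbabbbbaabbb
  11 |  25 | abbabbbbaabbb
  12 |  34 | abbb
  13 |  19 | abbbababbabbbbaabbb
  14 |  28 | abbbbaabbb
  15 |  14 | abbbbabbbababbabbbbaabbb
  16 |  37 | b
  17 |   8 | baaaaaabbbbabbbababbabbbbaabbb
  18 |   1 | baaabbabaaaaaabbbbabbbababbabbbbaabbb
  19 |  32 | baabbb
  20 |   6 | babaaaaaabbbbabbbababbabbbbaabbb
  21 |  22 | bababbabbbbaabbb
  22 |  24 | babbabbbbaabbb
  23 |  18 | babbbababbabbbbaabbb
  24 |  27 | babbbbaabbb
  25 |  36 | bb
  26 |   0 | bbaaabbabaaaaaabbbbabbbababbabbbbaabbb
  27 |  31 | bbaabbb
  28 |   5 | bbabaaaaaabbbbabbbababbabbbbaabbb
  29 |  21 | bbababbabbbbaabbb
  30 |  17 | bbabbbababbabbbbaabbb
  31 |  26 | bbabbbbaabbb
  32 |  35 | bbb
  33 |  30 | bbbaabbb
  34 |  20 | bbbababbabbbbaabbb
  35 |  16 | bbbabbbababbabbbbaabbb
  36 |  29 | bbbbaabbb
  37 |  15 | bbbbabbbababbabbbbaabbb

[9, 10, 11, 2, 12, 3, 33, 13, 7, 23, 4, 25, 34, 19, 28, 14, 37, 8, 1, 32, 6, 22, 24, 18, 27, 36, 0, 31, 5, 21, 17, 26, 35, 30, 20, 16, 29, 15]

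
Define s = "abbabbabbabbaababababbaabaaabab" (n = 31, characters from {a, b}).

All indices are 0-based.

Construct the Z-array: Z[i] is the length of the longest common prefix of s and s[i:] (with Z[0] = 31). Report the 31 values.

[31, 0, 0, 10, 0, 0, 7, 0, 0, 4, 0, 0, 1, 2, 0, 2, 0, 2, 0, 4, 0, 0, 1, 2, 0, 1, 1, 2, 0, 2, 0]

Z[0]=31
i=1: outside box; Z[1]=0
i=2: outside box; Z[2]=0
i=3: outside box; Z[3]=10 scan→box=[3,13)
i=4: min(r-i=9, Z[1]=0)=0; Z[4]=0
i=5: min(r-i=8, Z[2]=0)=0; Z[5]=0
i=6: min(r-i=7, Z[3]=10)=7; Z[6]=7
i=7: min(r-i=6, Z[4]=0)=0; Z[7]=0
i=8: min(r-i=5, Z[5]=0)=0; Z[8]=0
i=9: min(r-i=4, Z[6]=7)=4; Z[9]=4
i=10: min(r-i=3, Z[7]=0)=0; Z[10]=0
i=11: min(r-i=2, Z[8]=0)=0; Z[11]=0
i=12: min(r-i=1, Z[9]=4)=1; Z[12]=1
i=13: outside box; Z[13]=2 scan→box=[13,15)
i=14: min(r-i=1, Z[1]=0)=0; Z[14]=0
i=15: outside box; Z[15]=2 scan→box=[15,17)
i=16: min(r-i=1, Z[1]=0)=0; Z[16]=0
i=17: outside box; Z[17]=2 scan→box=[17,19)
i=18: min(r-i=1, Z[1]=0)=0; Z[18]=0
i=19: outside box; Z[19]=4 scan→box=[19,23)
i=20: min(r-i=3, Z[1]=0)=0; Z[20]=0
i=21: min(r-i=2, Z[2]=0)=0; Z[21]=0
i=22: min(r-i=1, Z[3]=10)=1; Z[22]=1
i=23: outside box; Z[23]=2 scan→box=[23,25)
i=24: min(r-i=1, Z[1]=0)=0; Z[24]=0
i=25: outside box; Z[25]=1 scan→box=[25,26)
i=26: outside box; Z[26]=1 scan→box=[26,27)
i=27: outside box; Z[27]=2 scan→box=[27,29)
i=28: min(r-i=1, Z[1]=0)=0; Z[28]=0
i=29: outside box; Z[29]=2 scan→box=[29,31)
i=30: min(r-i=1, Z[1]=0)=0; Z[30]=0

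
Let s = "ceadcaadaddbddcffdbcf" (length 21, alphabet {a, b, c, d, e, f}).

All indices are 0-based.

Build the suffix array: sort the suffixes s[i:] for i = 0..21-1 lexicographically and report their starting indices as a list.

[5, 6, 2, 8, 18, 11, 4, 0, 19, 14, 7, 17, 10, 3, 13, 9, 12, 1, 20, 16, 15]

rank→(start, suffix):
  0 → (5, 'aadaddbddcffdbcf')
  1 → (6, 'adaddbddcffdbcf')
  2 → (2, 'adcaadaddbddcffdbcf')
  3 → (8, 'addbddcffdbcf')
  4 → (18, 'bcf')
  5 → (11, 'bddcffdbcf')
  6 → (4, 'caadaddbddcffdbcf')
  7 → (0, 'ceadcaadaddbddcffdbcf')
  8 → (19, 'cf')
  9 → (14, 'cffdbcf')
  10 → (7, 'daddbddcffdbcf')
  11 → (17, 'dbcf')
  12 → (10, 'dbddcffdbcf')
  13 → (3, 'dcaadaddbddcffdbcf')
  14 → (13, 'dcffdbcf')
  15 → (9, 'ddbddcffdbcf')
  16 → (12, 'ddcffdbcf')
  17 → (1, 'eadcaadaddbddcffdbcf')
  18 → (20, 'f')
  19 → (16, 'fdbcf')
  20 → (15, 'ffdbcf')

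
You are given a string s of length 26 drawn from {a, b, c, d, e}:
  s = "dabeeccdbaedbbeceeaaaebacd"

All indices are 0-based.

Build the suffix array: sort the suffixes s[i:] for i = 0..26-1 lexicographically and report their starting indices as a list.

[18, 19, 1, 23, 20, 9, 22, 8, 12, 13, 2, 5, 24, 6, 15, 25, 0, 7, 11, 17, 21, 4, 14, 10, 16, 3]

rank→(start, suffix):
  0 → (18, 'aaaebacd')
  1 → (19, 'aaebacd')
  2 → (1, 'abeeccdbaedbbeceeaaaebacd')
  3 → (23, 'acd')
  4 → (20, 'aebacd')
  5 → (9, 'aedbbeceeaaaebacd')
  6 → (22, 'bacd')
  7 → (8, 'baedbbeceeaaaebacd')
  8 → (12, 'bbeceeaaaebacd')
  9 → (13, 'beceeaaaebacd')
  10 → (2, 'beeccdbaedbbeceeaaaebacd')
  11 → (5, 'ccdbaedbbeceeaaaebacd')
  12 → (24, 'cd')
  13 → (6, 'cdbaedbbeceeaaaebacd')
  14 → (15, 'ceeaaaebacd')
  15 → (25, 'd')
  16 → (0, 'dabeeccdbaedbbeceeaaaebacd')
  17 → (7, 'dbaedbbeceeaaaebacd')
  18 → (11, 'dbbeceeaaaebacd')
  19 → (17, 'eaaaebacd')
  20 → (21, 'ebacd')
  21 → (4, 'eccdbaedbbeceeaaaebacd')
  22 → (14, 'eceeaaaebacd')
  23 → (10, 'edbbeceeaaaebacd')
  24 → (16, 'eeaaaebacd')
  25 → (3, 'eeccdbaedbbeceeaaaebacd')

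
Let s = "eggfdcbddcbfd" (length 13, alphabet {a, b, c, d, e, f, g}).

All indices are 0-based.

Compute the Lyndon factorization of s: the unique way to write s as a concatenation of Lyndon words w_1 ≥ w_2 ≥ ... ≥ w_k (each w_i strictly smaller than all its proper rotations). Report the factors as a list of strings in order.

["eggf", "d", "c", "bddcbfd"]

emit factor 1: 'eggf' (i=0, period=4)
emit factor 2: 'd' (i=4, period=1)
emit factor 3: 'c' (i=5, period=1)
emit factor 4: 'bddcbfd' (i=6, period=7)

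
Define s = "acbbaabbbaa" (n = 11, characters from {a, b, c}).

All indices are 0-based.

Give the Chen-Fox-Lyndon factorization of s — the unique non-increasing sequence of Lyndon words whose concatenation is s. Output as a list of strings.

["acbb", "aabbb", "a", "a"]

emit factor 1: 'acbb' (i=0, period=4)
emit factor 2: 'aabbb' (i=4, period=5)
emit factor 3: 'a' (i=9, period=1)
emit factor 4: 'a' (i=10, period=1)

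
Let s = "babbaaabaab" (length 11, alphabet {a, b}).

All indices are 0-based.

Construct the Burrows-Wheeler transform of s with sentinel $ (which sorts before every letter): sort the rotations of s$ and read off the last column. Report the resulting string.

bbbaaababa$a

rank  rotation      last
    0  $babbaaabaab  b
    1  aaabaab$babb  b
    2  aab$babbaaab  b
    3  aabaab$babba  a
    4  ab$babbaaaba  a
    5  abaab$babbaa  a
    6  abbaaabaab$b  b
    7  b$babbaaabaa  a
    8  baaabaab$bab  b
    9  baab$babbaaa  a
   10  babbaaabaab$  $
   11  bbaaabaab$ba  a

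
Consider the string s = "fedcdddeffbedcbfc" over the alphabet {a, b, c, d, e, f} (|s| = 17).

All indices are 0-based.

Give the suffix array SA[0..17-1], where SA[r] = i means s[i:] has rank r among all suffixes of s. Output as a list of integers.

[10, 14, 16, 13, 3, 12, 2, 4, 5, 6, 11, 1, 7, 9, 15, 0, 8]

rank | idx | suffix
   0 |  10 | bedcbfc
   1 |  14 | bfc
   2 |  16 | c
   3 |  13 | cbfc
   4 |   3 | cdddeffbedcbfc
   5 |  12 | dcbfc
   6 |   2 | dcdddeffbedcbfc
   7 |   4 | dddeffbedcbfc
   8 |   5 | ddeffbedcbfc
   9 |   6 | deffbedcbfc
  10 |  11 | edcbfc
  11 |   1 | edcdddeffbedcbfc
  12 |   7 | effbedcbfc
  13 |   9 | fbedcbfc
  14 |  15 | fc
  15 |   0 | fedcdddeffbedcbfc
  16 |   8 | ffbedcbfc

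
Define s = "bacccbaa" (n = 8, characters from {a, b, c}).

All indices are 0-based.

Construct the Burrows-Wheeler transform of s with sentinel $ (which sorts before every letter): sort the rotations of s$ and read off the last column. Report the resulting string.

rank  rotation   last
    0  $bacccbaa  a
    1  a$bacccba  a
    2  aa$bacccb  b
    3  acccbaa$b  b
    4  baa$baccc  c
    5  bacccbaa$  $
    6  cbaa$bacc  c
    7  ccbaa$bac  c
    8  cccbaa$ba  a

aabbc$cca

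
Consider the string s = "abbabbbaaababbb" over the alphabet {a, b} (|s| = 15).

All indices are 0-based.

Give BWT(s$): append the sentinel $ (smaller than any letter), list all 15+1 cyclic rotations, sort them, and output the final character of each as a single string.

rank  rotation          last
    0  $abbabbbaaababbb  b
    1  aaababbb$abbabbb  b
    2  aababbb$abbabbba  a
    3  ababbb$abbabbbaa  a
    4  abbabbbaaababbb$  $
    5  abbb$abbabbbaaab  b
    6  abbbaaababbb$abb  b
    7  b$abbabbbaaababb  b
    8  baaababbb$abbabb  b
    9  babbb$abbabbbaaa  a
   10  babbbaaababbb$ab  b
   11  bb$abbabbbaaabab  b
   12  bbaaababbb$abbab  b
   13  bbabbbaaababbb$a  a
   14  bbb$abbabbbaaaba  a
   15  bbbaaababbb$abba  a

bbaa$bbbbabbbaaa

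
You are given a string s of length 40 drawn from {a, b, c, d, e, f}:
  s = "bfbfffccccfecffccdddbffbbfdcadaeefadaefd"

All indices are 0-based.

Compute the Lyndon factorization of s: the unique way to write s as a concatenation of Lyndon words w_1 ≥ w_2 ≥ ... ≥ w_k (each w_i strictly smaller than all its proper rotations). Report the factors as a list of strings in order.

["bfbfffccccfecffccdddbff", "bbfdc", "adaeefadaefd"]

emit factor 1: 'bfbfffccccfecffccdddbff' (i=0, period=23)
emit factor 2: 'bbfdc' (i=23, period=5)
emit factor 3: 'adaeefadaefd' (i=28, period=12)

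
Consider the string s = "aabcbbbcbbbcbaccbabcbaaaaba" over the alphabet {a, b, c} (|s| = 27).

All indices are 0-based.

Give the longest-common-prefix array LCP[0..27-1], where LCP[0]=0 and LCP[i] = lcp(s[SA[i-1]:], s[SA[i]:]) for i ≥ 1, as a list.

[0, 1, 3, 2, 3, 1, 2, 4, 1, 0, 2, 2, 2, 1, 5, 2, 4, 1, 4, 3, 7, 0, 3, 3, 2, 6, 1]

rank | idx | suffix
   0 |  26 | a
   1 |  21 | aaaaba
   2 |  22 | aaaba
   3 |  23 | aaba
   4 |   0 | aabcbbbcbbbcbaccbabcbaaaaba
   5 |  24 | aba
   6 |  17 | abcbaaaaba
   7 |   1 | abcbbbcbbbcbaccbabcbaaaaba
   8 |  13 | accbabcbaaaaba
   9 |  25 | ba
  10 |  20 | baaaaba
  11 |  16 | babcbaaaaba
  12 |  12 | baccbabcbaaaaba
  13 |   8 | bbbcbaccbabcbaaaaba
  14 |   4 | bbbcbbbcbaccbabcbaaaaba
  15 |   9 | bbcbaccbabcbaaaaba
  16 |   5 | bbcbbbcbaccbabcbaaaaba
  17 |  18 | bcbaaaaba
  18 |  10 | bcbaccbabcbaaaaba
  19 |   6 | bcbbbcbaccbabcbaaaaba
  20 |   2 | bcbbbcbbbcbaccbabcbaaaaba
  21 |  19 | cbaaaaba
  22 |  15 | cbabcbaaaaba
  23 |  11 | cbaccbabcbaaaaba
  24 |   7 | cbbbcbaccbabcbaaaaba
  25 |   3 | cbbbcbbbcbaccbabcbaaaaba
  26 |  14 | ccbabcbaaaaba

SA = [26, 21, 22, 23, 0, 24, 17, 1, 13, 25, 20, 16, 12, 8, 4, 9, 5, 18, 10, 6, 2, 19, 15, 11, 7, 3, 14]
[i] adj suffixes → lcp
  [1] 26/21 → 1 ('a')
  [2] 21/22 → 3 ('aaa')
  [3] 22/23 → 2 ('aa')
  [4] 23/0 → 3 ('aab')
  [5] 0/24 → 1 ('a')
  [6] 24/17 → 2 ('ab')
  [7] 17/1 → 4 ('abcb')
  [8] 1/13 → 1 ('a')
  [9] 13/25 → 0 ('')
  [10] 25/20 → 2 ('ba')
  [11] 20/16 → 2 ('ba')
  [12] 16/12 → 2 ('ba')
  [13] 12/8 → 1 ('b')
  [14] 8/4 → 5 ('bbbcb')
  [15] 4/9 → 2 ('bb')
  [16] 9/5 → 4 ('bbcb')
  [17] 5/18 → 1 ('b')
  [18] 18/10 → 4 ('bcba')
  [19] 10/6 → 3 ('bcb')
  [20] 6/2 → 7 ('bcbbbcb')
  [21] 2/19 → 0 ('')
  [22] 19/15 → 3 ('cba')
  [23] 15/11 → 3 ('cba')
  [24] 11/7 → 2 ('cb')
  [25] 7/3 → 6 ('cbbbcb')
  [26] 3/14 → 1 ('c')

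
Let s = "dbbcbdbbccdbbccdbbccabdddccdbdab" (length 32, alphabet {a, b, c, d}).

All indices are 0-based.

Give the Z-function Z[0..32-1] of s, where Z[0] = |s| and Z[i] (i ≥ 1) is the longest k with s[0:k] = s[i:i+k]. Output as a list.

[32, 0, 0, 0, 0, 4, 0, 0, 0, 0, 4, 0, 0, 0, 0, 4, 0, 0, 0, 0, 0, 0, 1, 1, 1, 0, 0, 2, 0, 1, 0, 0]

Z[0]=32
i=1: outside box; Z[1]=0
i=2: outside box; Z[2]=0
i=3: outside box; Z[3]=0
i=4: outside box; Z[4]=0
i=5: outside box; Z[5]=4 scan→box=[5,9)
i=6: min(r-i=3, Z[1]=0)=0; Z[6]=0
i=7: min(r-i=2, Z[2]=0)=0; Z[7]=0
i=8: min(r-i=1, Z[3]=0)=0; Z[8]=0
i=9: outside box; Z[9]=0
i=10: outside box; Z[10]=4 scan→box=[10,14)
i=11: min(r-i=3, Z[1]=0)=0; Z[11]=0
i=12: min(r-i=2, Z[2]=0)=0; Z[12]=0
i=13: min(r-i=1, Z[3]=0)=0; Z[13]=0
i=14: outside box; Z[14]=0
i=15: outside box; Z[15]=4 scan→box=[15,19)
i=16: min(r-i=3, Z[1]=0)=0; Z[16]=0
i=17: min(r-i=2, Z[2]=0)=0; Z[17]=0
i=18: min(r-i=1, Z[3]=0)=0; Z[18]=0
i=19: outside box; Z[19]=0
i=20: outside box; Z[20]=0
i=21: outside box; Z[21]=0
i=22: outside box; Z[22]=1 scan→box=[22,23)
i=23: outside box; Z[23]=1 scan→box=[23,24)
i=24: outside box; Z[24]=1 scan→box=[24,25)
i=25: outside box; Z[25]=0
i=26: outside box; Z[26]=0
i=27: outside box; Z[27]=2 scan→box=[27,29)
i=28: min(r-i=1, Z[1]=0)=0; Z[28]=0
i=29: outside box; Z[29]=1 scan→box=[29,30)
i=30: outside box; Z[30]=0
i=31: outside box; Z[31]=0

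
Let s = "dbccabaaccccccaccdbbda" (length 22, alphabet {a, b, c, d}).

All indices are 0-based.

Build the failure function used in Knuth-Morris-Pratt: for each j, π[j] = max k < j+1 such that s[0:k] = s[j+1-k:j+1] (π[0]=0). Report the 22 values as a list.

π[0] = 0
j=1 s[j]='b': π[1]=0 (border '')
j=2 s[j]='c': π[2]=0 (border '')
j=3 s[j]='c': π[3]=0 (border '')
j=4 s[j]='a': π[4]=0 (border '')
j=5 s[j]='b': π[5]=0 (border '')
j=6 s[j]='a': π[6]=0 (border '')
j=7 s[j]='a': π[7]=0 (border '')
j=8 s[j]='c': π[8]=0 (border '')
j=9 s[j]='c': π[9]=0 (border '')
j=10 s[j]='c': π[10]=0 (border '')
j=11 s[j]='c': π[11]=0 (border '')
j=12 s[j]='c': π[12]=0 (border '')
j=13 s[j]='c': π[13]=0 (border '')
j=14 s[j]='a': π[14]=0 (border '')
j=15 s[j]='c': π[15]=0 (border '')
j=16 s[j]='c': π[16]=0 (border '')
j=17 s[j]='d': π[17]=1 (border 'd')
j=18 s[j]='b': π[18]=2 (border 'db')
j=19 s[j]='b': k: 2→0; π[19]=0 (border '')
j=20 s[j]='d': π[20]=1 (border 'd')
j=21 s[j]='a': k: 1→0; π[21]=0 (border '')

[0, 0, 0, 0, 0, 0, 0, 0, 0, 0, 0, 0, 0, 0, 0, 0, 0, 1, 2, 0, 1, 0]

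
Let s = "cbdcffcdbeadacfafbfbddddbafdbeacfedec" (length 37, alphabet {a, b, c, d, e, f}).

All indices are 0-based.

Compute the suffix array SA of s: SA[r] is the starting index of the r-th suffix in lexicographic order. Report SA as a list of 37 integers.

rank→(start, suffix):
  0 → (12, 'acfafbfbddddbafdbeacfedec')
  1 → (30, 'acfedec')
  2 → (10, 'adacfafbfbddddbafdbeacfedec')
  3 → (15, 'afbfbddddbafdbeacfedec')
  4 → (25, 'afdbeacfedec')
  5 → (24, 'bafdbeacfedec')
  6 → (1, 'bdcffcdbeadacfafbfbddddbafdbeacfedec')
  7 → (19, 'bddddbafdbeacfedec')
  8 → (28, 'beacfedec')
  9 → (8, 'beadacfafbfbddddbafdbeacfedec')
  10 → (17, 'bfbddddbafdbeacfedec')
  11 → (36, 'c')
  12 → (0, 'cbdcffcdbeadacfafbfbddddbafdbeacfedec')
  13 → (6, 'cdbeadacfafbfbddddbafdbeacfedec')
  14 → (13, 'cfafbfbddddbafdbeacfedec')
  15 → (31, 'cfedec')
  16 → (3, 'cffcdbeadacfafbfbddddbafdbeacfedec')
  17 → (11, 'dacfafbfbddddbafdbeacfedec')
  18 → (23, 'dbafdbeacfedec')
  19 → (27, 'dbeacfedec')
  20 → (7, 'dbeadacfafbfbddddbafdbeacfedec')
  21 → (2, 'dcffcdbeadacfafbfbddddbafdbeacfedec')
  22 → (22, 'ddbafdbeacfedec')
  23 → (21, 'dddbafdbeacfedec')
  24 → (20, 'ddddbafdbeacfedec')
  25 → (34, 'dec')
  26 → (29, 'eacfedec')
  27 → (9, 'eadacfafbfbddddbafdbeacfedec')
  28 → (35, 'ec')
  29 → (33, 'edec')
  30 → (14, 'fafbfbddddbafdbeacfedec')
  31 → (18, 'fbddddbafdbeacfedec')
  32 → (16, 'fbfbddddbafdbeacfedec')
  33 → (5, 'fcdbeadacfafbfbddddbafdbeacfedec')
  34 → (26, 'fdbeacfedec')
  35 → (32, 'fedec')
  36 → (4, 'ffcdbeadacfafbfbddddbafdbeacfedec')

[12, 30, 10, 15, 25, 24, 1, 19, 28, 8, 17, 36, 0, 6, 13, 31, 3, 11, 23, 27, 7, 2, 22, 21, 20, 34, 29, 9, 35, 33, 14, 18, 16, 5, 26, 32, 4]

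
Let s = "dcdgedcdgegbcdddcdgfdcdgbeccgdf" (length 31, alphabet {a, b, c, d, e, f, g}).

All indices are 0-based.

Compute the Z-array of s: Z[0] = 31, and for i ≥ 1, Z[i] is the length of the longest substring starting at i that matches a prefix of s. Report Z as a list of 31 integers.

[31, 0, 1, 0, 0, 5, 0, 1, 0, 0, 0, 0, 0, 1, 1, 4, 0, 1, 0, 0, 4, 0, 1, 0, 0, 0, 0, 0, 0, 1, 0]

Z[0]=31
i=1: fresh scan; Z[1]=0
i=2: fresh scan; Z[2]=1 extend→box=[2,3)
i=3: fresh scan; Z[3]=0
i=4: fresh scan; Z[4]=0
i=5: fresh scan; Z[5]=5 extend→box=[5,10)
i=6: min(r-i=4, Z[1]=0)=0; Z[6]=0
i=7: min(r-i=3, Z[2]=1)=1; Z[7]=1
i=8: min(r-i=2, Z[3]=0)=0; Z[8]=0
i=9: min(r-i=1, Z[4]=0)=0; Z[9]=0
i=10: fresh scan; Z[10]=0
i=11: fresh scan; Z[11]=0
i=12: fresh scan; Z[12]=0
i=13: fresh scan; Z[13]=1 extend→box=[13,14)
i=14: fresh scan; Z[14]=1 extend→box=[14,15)
i=15: fresh scan; Z[15]=4 extend→box=[15,19)
i=16: min(r-i=3, Z[1]=0)=0; Z[16]=0
i=17: min(r-i=2, Z[2]=1)=1; Z[17]=1
i=18: min(r-i=1, Z[3]=0)=0; Z[18]=0
i=19: fresh scan; Z[19]=0
i=20: fresh scan; Z[20]=4 extend→box=[20,24)
i=21: min(r-i=3, Z[1]=0)=0; Z[21]=0
i=22: min(r-i=2, Z[2]=1)=1; Z[22]=1
i=23: min(r-i=1, Z[3]=0)=0; Z[23]=0
i=24: fresh scan; Z[24]=0
i=25: fresh scan; Z[25]=0
i=26: fresh scan; Z[26]=0
i=27: fresh scan; Z[27]=0
i=28: fresh scan; Z[28]=0
i=29: fresh scan; Z[29]=1 extend→box=[29,30)
i=30: fresh scan; Z[30]=0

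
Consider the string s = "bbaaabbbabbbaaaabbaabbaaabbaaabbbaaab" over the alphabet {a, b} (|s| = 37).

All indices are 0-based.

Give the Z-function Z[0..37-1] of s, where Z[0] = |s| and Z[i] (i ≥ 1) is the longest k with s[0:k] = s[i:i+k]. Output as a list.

Z[0]=37
i=1: outside box; Z[1]=1 scan→box=[1,2)
i=2: outside box; Z[2]=0
i=3: outside box; Z[3]=0
i=4: outside box; Z[4]=0
i=5: outside box; Z[5]=2 scan→box=[5,7)
i=6: min(r-i=1, Z[1]=1)=1; Z[6]=3 scan→box=[6,9)
i=7: min(r-i=2, Z[1]=1)=1; Z[7]=1
i=8: min(r-i=1, Z[2]=0)=0; Z[8]=0
i=9: outside box; Z[9]=2 scan→box=[9,11)
i=10: min(r-i=1, Z[1]=1)=1; Z[10]=5 scan→box=[10,15)
i=11: min(r-i=4, Z[1]=1)=1; Z[11]=1
i=12: min(r-i=3, Z[2]=0)=0; Z[12]=0
i=13: min(r-i=2, Z[3]=0)=0; Z[13]=0
i=14: min(r-i=1, Z[4]=0)=0; Z[14]=0
i=15: outside box; Z[15]=0
i=16: outside box; Z[16]=4 scan→box=[16,20)
i=17: min(r-i=3, Z[1]=1)=1; Z[17]=1
i=18: min(r-i=2, Z[2]=0)=0; Z[18]=0
i=19: min(r-i=1, Z[3]=0)=0; Z[19]=0
i=20: outside box; Z[20]=7 scan→box=[20,27)
i=21: min(r-i=6, Z[1]=1)=1; Z[21]=1
i=22: min(r-i=5, Z[2]=0)=0; Z[22]=0
i=23: min(r-i=4, Z[3]=0)=0; Z[23]=0
i=24: min(r-i=3, Z[4]=0)=0; Z[24]=0
i=25: min(r-i=2, Z[5]=2)=2; Z[25]=9 scan→box=[25,34)
i=26: min(r-i=8, Z[1]=1)=1; Z[26]=1
i=27: min(r-i=7, Z[2]=0)=0; Z[27]=0
i=28: min(r-i=6, Z[3]=0)=0; Z[28]=0
i=29: min(r-i=5, Z[4]=0)=0; Z[29]=0
i=30: min(r-i=4, Z[5]=2)=2; Z[30]=2
i=31: min(r-i=3, Z[6]=3)=3; Z[31]=6 scan→box=[31,37)
i=32: min(r-i=5, Z[1]=1)=1; Z[32]=1
i=33: min(r-i=4, Z[2]=0)=0; Z[33]=0
i=34: min(r-i=3, Z[3]=0)=0; Z[34]=0
i=35: min(r-i=2, Z[4]=0)=0; Z[35]=0
i=36: min(r-i=1, Z[5]=2)=1; Z[36]=1

[37, 1, 0, 0, 0, 2, 3, 1, 0, 2, 5, 1, 0, 0, 0, 0, 4, 1, 0, 0, 7, 1, 0, 0, 0, 9, 1, 0, 0, 0, 2, 6, 1, 0, 0, 0, 1]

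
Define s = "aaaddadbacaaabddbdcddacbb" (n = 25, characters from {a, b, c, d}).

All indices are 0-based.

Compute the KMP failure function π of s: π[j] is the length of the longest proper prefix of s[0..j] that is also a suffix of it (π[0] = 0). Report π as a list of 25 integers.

[0, 1, 2, 0, 0, 1, 0, 0, 1, 0, 1, 2, 3, 0, 0, 0, 0, 0, 0, 0, 0, 1, 0, 0, 0]

π[0] = 0
j=1 s[j]='a': π[1]=1 (border 'a')
j=2 s[j]='a': π[2]=2 (border 'aa')
j=3 s[j]='d': k: 2→1→0; π[3]=0 (border '')
j=4 s[j]='d': π[4]=0 (border '')
j=5 s[j]='a': π[5]=1 (border 'a')
j=6 s[j]='d': k: 1→0; π[6]=0 (border '')
j=7 s[j]='b': π[7]=0 (border '')
j=8 s[j]='a': π[8]=1 (border 'a')
j=9 s[j]='c': k: 1→0; π[9]=0 (border '')
j=10 s[j]='a': π[10]=1 (border 'a')
j=11 s[j]='a': π[11]=2 (border 'aa')
j=12 s[j]='a': π[12]=3 (border 'aaa')
j=13 s[j]='b': k: 3→2→1→0; π[13]=0 (border '')
j=14 s[j]='d': π[14]=0 (border '')
j=15 s[j]='d': π[15]=0 (border '')
j=16 s[j]='b': π[16]=0 (border '')
j=17 s[j]='d': π[17]=0 (border '')
j=18 s[j]='c': π[18]=0 (border '')
j=19 s[j]='d': π[19]=0 (border '')
j=20 s[j]='d': π[20]=0 (border '')
j=21 s[j]='a': π[21]=1 (border 'a')
j=22 s[j]='c': k: 1→0; π[22]=0 (border '')
j=23 s[j]='b': π[23]=0 (border '')
j=24 s[j]='b': π[24]=0 (border '')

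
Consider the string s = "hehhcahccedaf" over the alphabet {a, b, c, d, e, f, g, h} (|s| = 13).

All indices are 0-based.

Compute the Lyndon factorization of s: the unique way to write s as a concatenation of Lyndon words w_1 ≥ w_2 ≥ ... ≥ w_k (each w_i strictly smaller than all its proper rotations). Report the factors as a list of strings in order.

["h", "ehh", "c", "ahcced", "af"]

emit factor 1: 'h' (i=0, period=1)
emit factor 2: 'ehh' (i=1, period=3)
emit factor 3: 'c' (i=4, period=1)
emit factor 4: 'ahcced' (i=5, period=6)
emit factor 5: 'af' (i=11, period=2)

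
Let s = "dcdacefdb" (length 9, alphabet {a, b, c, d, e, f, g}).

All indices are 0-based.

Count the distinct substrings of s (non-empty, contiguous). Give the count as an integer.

sorted suffixes:
  #0 SA[0]=3  'acefdb'
  #1 SA[1]=8  'b'
  #2 SA[2]=1  'cdacefdb'
  #3 SA[3]=4  'cefdb'
  #4 SA[4]=2  'dacefdb'
  #5 SA[5]=7  'db'
  #6 SA[6]=0  'dcdacefdb'
  #7 SA[7]=5  'efdb'
  #8 SA[8]=6  'fdb'

SA = [3, 8, 1, 4, 2, 7, 0, 5, 6]
i: (SA[i-1],SA[i]) lcp shared
  1: (3,8) 0 ''
  2: (8,1) 0 ''
  3: (1,4) 1 'c'
  4: (4,2) 0 ''
  5: (2,7) 1 'd'
  6: (7,0) 1 'd'
  7: (0,5) 0 ''
  8: (5,6) 0 ''

n(n+1)/2 = 9·10/2 = 45
Σ LCP = 0 + 0 + 0 + 1 + 0 + 1 + 1 + 0 + 0 = 3
distinct = 45 − 3 = 42

42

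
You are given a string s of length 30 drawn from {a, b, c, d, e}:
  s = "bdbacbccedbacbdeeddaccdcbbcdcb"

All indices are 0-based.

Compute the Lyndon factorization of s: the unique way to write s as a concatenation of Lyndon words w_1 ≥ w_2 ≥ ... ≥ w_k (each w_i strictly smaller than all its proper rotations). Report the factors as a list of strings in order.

["bd", "b", "acbccedbacbdeeddaccdcbbcdcb"]

emit factor 1: 'bd' (i=0, period=2)
emit factor 2: 'b' (i=2, period=1)
emit factor 3: 'acbccedbacbdeeddaccdcbbcdcb' (i=3, period=27)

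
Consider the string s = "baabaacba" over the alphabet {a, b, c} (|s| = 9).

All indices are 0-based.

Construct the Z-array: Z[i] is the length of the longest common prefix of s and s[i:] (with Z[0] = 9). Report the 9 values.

[9, 0, 0, 3, 0, 0, 0, 2, 0]

Z[0]=9
i=1: i≥r, start 0; Z[1]=0
i=2: i≥r, start 0; Z[2]=0
i=3: i≥r, start 0; Z[3]=3 extend→box=[3,6)
i=4: min(r-i=2, Z[1]=0)=0; Z[4]=0
i=5: min(r-i=1, Z[2]=0)=0; Z[5]=0
i=6: i≥r, start 0; Z[6]=0
i=7: i≥r, start 0; Z[7]=2 extend→box=[7,9)
i=8: min(r-i=1, Z[1]=0)=0; Z[8]=0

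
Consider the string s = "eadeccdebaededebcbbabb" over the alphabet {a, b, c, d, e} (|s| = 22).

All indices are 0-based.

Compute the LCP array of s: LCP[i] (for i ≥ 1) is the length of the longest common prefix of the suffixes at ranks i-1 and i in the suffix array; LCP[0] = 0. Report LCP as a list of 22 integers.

[0, 1, 1, 0, 1, 2, 1, 2, 1, 0, 1, 1, 0, 3, 2, 2, 0, 1, 2, 1, 1, 3]

rank→(start, suffix):
  0 → (19, 'abb')
  1 → (1, 'adeccdebaededebcbbabb')
  2 → (9, 'aededebcbbabb')
  3 → (21, 'b')
  4 → (18, 'babb')
  5 → (8, 'baededebcbbabb')
  6 → (20, 'bb')
  7 → (17, 'bbabb')
  8 → (15, 'bcbbabb')
  9 → (16, 'cbbabb')
  10 → (4, 'ccdebaededebcbbabb')
  11 → (5, 'cdebaededebcbbabb')
  12 → (6, 'debaededebcbbabb')
  13 → (13, 'debcbbabb')
  14 → (2, 'deccdebaededebcbbabb')
  15 → (11, 'dedebcbbabb')
  16 → (0, 'eadeccdebaededebcbbabb')
  17 → (7, 'ebaededebcbbabb')
  18 → (14, 'ebcbbabb')
  19 → (3, 'eccdebaededebcbbabb')
  20 → (12, 'edebcbbabb')
  21 → (10, 'ededebcbbabb')

SA = [19, 1, 9, 21, 18, 8, 20, 17, 15, 16, 4, 5, 6, 13, 2, 11, 0, 7, 14, 3, 12, 10]
[i] adj suffixes → lcp
  [1] 19/1 → 1 ('a')
  [2] 1/9 → 1 ('a')
  [3] 9/21 → 0 ('')
  [4] 21/18 → 1 ('b')
  [5] 18/8 → 2 ('ba')
  [6] 8/20 → 1 ('b')
  [7] 20/17 → 2 ('bb')
  [8] 17/15 → 1 ('b')
  [9] 15/16 → 0 ('')
  [10] 16/4 → 1 ('c')
  [11] 4/5 → 1 ('c')
  [12] 5/6 → 0 ('')
  [13] 6/13 → 3 ('deb')
  [14] 13/2 → 2 ('de')
  [15] 2/11 → 2 ('de')
  [16] 11/0 → 0 ('')
  [17] 0/7 → 1 ('e')
  [18] 7/14 → 2 ('eb')
  [19] 14/3 → 1 ('e')
  [20] 3/12 → 1 ('e')
  [21] 12/10 → 3 ('ede')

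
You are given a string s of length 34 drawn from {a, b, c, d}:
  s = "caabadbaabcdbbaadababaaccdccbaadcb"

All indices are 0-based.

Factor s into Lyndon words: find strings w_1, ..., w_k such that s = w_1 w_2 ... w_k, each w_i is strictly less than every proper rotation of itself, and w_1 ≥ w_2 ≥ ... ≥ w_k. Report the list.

emit factor 1: 'c' (i=0, period=1)
emit factor 2: 'aabadbaabcdbbaadababaaccdccbaadcb' (i=1, period=33)

["c", "aabadbaabcdbbaadababaaccdccbaadcb"]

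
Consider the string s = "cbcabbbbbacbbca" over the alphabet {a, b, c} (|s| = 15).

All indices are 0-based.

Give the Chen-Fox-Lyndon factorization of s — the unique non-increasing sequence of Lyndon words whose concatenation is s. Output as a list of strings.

emit factor 1: 'c' (i=0, period=1)
emit factor 2: 'bc' (i=1, period=2)
emit factor 3: 'abbbbbacbbc' (i=3, period=11)
emit factor 4: 'a' (i=14, period=1)

["c", "bc", "abbbbbacbbc", "a"]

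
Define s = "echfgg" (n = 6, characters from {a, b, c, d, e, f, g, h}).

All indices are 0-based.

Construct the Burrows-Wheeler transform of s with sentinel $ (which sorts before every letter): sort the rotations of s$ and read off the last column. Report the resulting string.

ge$hgfc

rank  rotation last
    0  $echfgg  g
    1  chfgg$e  e
    2  echfgg$  $
    3  fgg$ech  h
    4  g$echfg  g
    5  gg$echf  f
    6  hfgg$ec  c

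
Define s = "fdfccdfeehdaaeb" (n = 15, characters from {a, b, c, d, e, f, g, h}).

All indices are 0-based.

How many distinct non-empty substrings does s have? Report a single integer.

111

rank | idx | suffix
   0 |  11 | aaeb
   1 |  12 | aeb
   2 |  14 | b
   3 |   3 | ccdfeehdaaeb
   4 |   4 | cdfeehdaaeb
   5 |  10 | daaeb
   6 |   1 | dfccdfeehdaaeb
   7 |   5 | dfeehdaaeb
   8 |  13 | eb
   9 |   7 | eehdaaeb
  10 |   8 | ehdaaeb
  11 |   2 | fccdfeehdaaeb
  12 |   0 | fdfccdfeehdaaeb
  13 |   6 | feehdaaeb
  14 |   9 | hdaaeb

SA = [11, 12, 14, 3, 4, 10, 1, 5, 13, 7, 8, 2, 0, 6, 9]
[i] adj suffixes → lcp
  [1] 11/12 → 1 ('a')
  [2] 12/14 → 0 ('')
  [3] 14/3 → 0 ('')
  [4] 3/4 → 1 ('c')
  [5] 4/10 → 0 ('')
  [6] 10/1 → 1 ('d')
  [7] 1/5 → 2 ('df')
  [8] 5/13 → 0 ('')
  [9] 13/7 → 1 ('e')
  [10] 7/8 → 1 ('e')
  [11] 8/2 → 0 ('')
  [12] 2/0 → 1 ('f')
  [13] 0/6 → 1 ('f')
  [14] 6/9 → 0 ('')

n(n+1)/2 = 15·16/2 = 120
Σ LCP = 0 + 1 + 0 + 0 + 1 + 0 + 1 + 2 + 0 + 1 + 1 + 0 + 1 + 1 + 0 = 9
distinct = 120 − 9 = 111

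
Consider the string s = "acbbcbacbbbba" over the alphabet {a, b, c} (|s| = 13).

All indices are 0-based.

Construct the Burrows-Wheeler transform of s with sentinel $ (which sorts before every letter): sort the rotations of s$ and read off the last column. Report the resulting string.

abb$bcbbccbbaa

rank  rotation        last
    0  $acbbcbacbbbba  a
    1  a$acbbcbacbbbb  b
    2  acbbbba$acbbcb  b
    3  acbbcbacbbbba$  $
    4  ba$acbbcbacbbb  b
    5  bacbbbba$acbbc  c
    6  bba$acbbcbacbb  b
    7  bbba$acbbcbacb  b
    8  bbbba$acbbcbac  c
    9  bbcbacbbbba$ac  c
   10  bcbacbbbba$acb  b
   11  cbacbbbba$acbb  b
   12  cbbbba$acbbcba  a
   13  cbbcbacbbbba$a  a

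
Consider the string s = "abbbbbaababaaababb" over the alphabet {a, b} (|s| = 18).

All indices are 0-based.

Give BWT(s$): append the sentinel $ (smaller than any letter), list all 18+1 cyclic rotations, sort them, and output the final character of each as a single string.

bbbabaab$babaaabbba

rank  rotation             last
    0  $abbbbbaababaaababb  b
    1  aaababb$abbbbbaabab  b
    2  aababaaababb$abbbbb  b
    3  aababb$abbbbbaababa  a
    4  abaaababb$abbbbbaab  b
    5  ababaaababb$abbbbba  a
    6  ababb$abbbbbaababaa  a
    7  abb$abbbbbaababaaab  b
    8  abbbbbaababaaababb$  $
    9  b$abbbbbaababaaabab  b
   10  baaababb$abbbbbaaba  a
   11  baababaaababb$abbbb  b
   12  babaaababb$abbbbbaa  a
   13  babb$abbbbbaababaaa  a
   14  bb$abbbbbaababaaaba  a
   15  bbaababaaababb$abbb  b
   16  bbbaababaaababb$abb  b
   17  bbbbaababaaababb$ab  b
   18  bbbbbaababaaababb$a  a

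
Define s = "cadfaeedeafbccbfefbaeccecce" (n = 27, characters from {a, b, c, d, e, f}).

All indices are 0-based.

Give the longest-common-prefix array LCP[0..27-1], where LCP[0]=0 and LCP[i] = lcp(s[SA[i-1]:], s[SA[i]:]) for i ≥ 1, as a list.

[0, 1, 2, 1, 0, 1, 1, 0, 1, 1, 2, 3, 1, 2, 0, 1, 0, 1, 1, 4, 1, 1, 1, 0, 1, 2, 1]

rank | idx | suffix
   0 |   1 | adfaeedeafbccbfefbaeccecce
   1 |  19 | aeccecce
   2 |   4 | aeedeafbccbfefbaeccecce
   3 |   9 | afbccbfefbaeccecce
   4 |  18 | baeccecce
   5 |  11 | bccbfefbaeccecce
   6 |  14 | bfefbaeccecce
   7 |   0 | cadfaeedeafbccbfefbaeccecce
   8 |  13 | cbfefbaeccecce
   9 |  12 | ccbfefbaeccecce
  10 |  24 | cce
  11 |  21 | ccecce
  12 |  25 | ce
  13 |  22 | cecce
  14 |   7 | deafbccbfefbaeccecce
  15 |   2 | dfaeedeafbccbfefbaeccecce
  16 |  26 | e
  17 |   8 | eafbccbfefbaeccecce
  18 |  23 | ecce
  19 |  20 | eccecce
  20 |   6 | edeafbccbfefbaeccecce
  21 |   5 | eedeafbccbfefbaeccecce
  22 |  16 | efbaeccecce
  23 |   3 | faeedeafbccbfefbaeccecce
  24 |  17 | fbaeccecce
  25 |  10 | fbccbfefbaeccecce
  26 |  15 | fefbaeccecce

SA = [1, 19, 4, 9, 18, 11, 14, 0, 13, 12, 24, 21, 25, 22, 7, 2, 26, 8, 23, 20, 6, 5, 16, 3, 17, 10, 15]
i: (SA[i-1],SA[i]) lcp shared
  1: (1,19) 1 'a'
  2: (19,4) 2 'ae'
  3: (4,9) 1 'a'
  4: (9,18) 0 ''
  5: (18,11) 1 'b'
  6: (11,14) 1 'b'
  7: (14,0) 0 ''
  8: (0,13) 1 'c'
  9: (13,12) 1 'c'
  10: (12,24) 2 'cc'
  11: (24,21) 3 'cce'
  12: (21,25) 1 'c'
  13: (25,22) 2 'ce'
  14: (22,7) 0 ''
  15: (7,2) 1 'd'
  16: (2,26) 0 ''
  17: (26,8) 1 'e'
  18: (8,23) 1 'e'
  19: (23,20) 4 'ecce'
  20: (20,6) 1 'e'
  21: (6,5) 1 'e'
  22: (5,16) 1 'e'
  23: (16,3) 0 ''
  24: (3,17) 1 'f'
  25: (17,10) 2 'fb'
  26: (10,15) 1 'f'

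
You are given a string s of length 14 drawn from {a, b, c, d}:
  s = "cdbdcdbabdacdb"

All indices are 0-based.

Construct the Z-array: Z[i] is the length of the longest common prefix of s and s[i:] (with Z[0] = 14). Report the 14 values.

[14, 0, 0, 0, 3, 0, 0, 0, 0, 0, 0, 3, 0, 0]

Z[0]=14
i=1: outside box; Z[1]=0
i=2: outside box; Z[2]=0
i=3: outside box; Z[3]=0
i=4: outside box; Z[4]=3 grow→box=[4,7)
i=5: min(r-i=2, Z[1]=0)=0; Z[5]=0
i=6: min(r-i=1, Z[2]=0)=0; Z[6]=0
i=7: outside box; Z[7]=0
i=8: outside box; Z[8]=0
i=9: outside box; Z[9]=0
i=10: outside box; Z[10]=0
i=11: outside box; Z[11]=3 grow→box=[11,14)
i=12: min(r-i=2, Z[1]=0)=0; Z[12]=0
i=13: min(r-i=1, Z[2]=0)=0; Z[13]=0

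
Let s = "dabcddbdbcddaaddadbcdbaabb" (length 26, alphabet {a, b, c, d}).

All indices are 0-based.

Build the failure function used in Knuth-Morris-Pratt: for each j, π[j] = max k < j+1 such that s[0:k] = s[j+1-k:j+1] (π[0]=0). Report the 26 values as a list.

[0, 0, 0, 0, 1, 1, 0, 1, 0, 0, 1, 1, 2, 0, 1, 1, 2, 1, 0, 0, 1, 0, 0, 0, 0, 0]

π[0] = 0
j=1 s[j]='a': π[1]=0 (border '')
j=2 s[j]='b': π[2]=0 (border '')
j=3 s[j]='c': π[3]=0 (border '')
j=4 s[j]='d': π[4]=1 (border 'd')
j=5 s[j]='d': k: 1→0; π[5]=1 (border 'd')
j=6 s[j]='b': k: 1→0; π[6]=0 (border '')
j=7 s[j]='d': π[7]=1 (border 'd')
j=8 s[j]='b': k: 1→0; π[8]=0 (border '')
j=9 s[j]='c': π[9]=0 (border '')
j=10 s[j]='d': π[10]=1 (border 'd')
j=11 s[j]='d': k: 1→0; π[11]=1 (border 'd')
j=12 s[j]='a': π[12]=2 (border 'da')
j=13 s[j]='a': k: 2→0; π[13]=0 (border '')
j=14 s[j]='d': π[14]=1 (border 'd')
j=15 s[j]='d': k: 1→0; π[15]=1 (border 'd')
j=16 s[j]='a': π[16]=2 (border 'da')
j=17 s[j]='d': k: 2→0; π[17]=1 (border 'd')
j=18 s[j]='b': k: 1→0; π[18]=0 (border '')
j=19 s[j]='c': π[19]=0 (border '')
j=20 s[j]='d': π[20]=1 (border 'd')
j=21 s[j]='b': k: 1→0; π[21]=0 (border '')
j=22 s[j]='a': π[22]=0 (border '')
j=23 s[j]='a': π[23]=0 (border '')
j=24 s[j]='b': π[24]=0 (border '')
j=25 s[j]='b': π[25]=0 (border '')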